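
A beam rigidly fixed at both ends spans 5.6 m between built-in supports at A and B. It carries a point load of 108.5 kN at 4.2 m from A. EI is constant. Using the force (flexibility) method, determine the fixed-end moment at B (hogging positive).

M_B = 85.44 kN·m

Take the two fixed-end moments M_A, M_B as redundants; the released structure is the simple span AB.
On the primary (simply-supported) span, the end slopes from the loading are:
  at A: point load 108.5 at a = 4.2: Pab(L + b)/(6LEI) = 132.9/EI
  at B: point load 108.5 at a = 4.2: Pab(L + a)/(6LEI) = 186.1/EI
  θ_A0 = 132.9/EI,  θ_B0 = 186.1/EI
Flexibility coefficients: a unit moment at one end gives L/(3EI) there and L/(6EI) at the far end, so f₁₁ = f₂₂ = 1.867/EI and f₁₂ = f₂₁ = 0.9333/EI.
Compatibility — zero rotation at each built-in end:
  1.867 M_A + 0.9333 M_B = 132.9
  0.9333 M_A + 1.867 M_B = 186.1
Solving the pair gives M_A = 28.48 kN·m and M_B = 85.44 kN·m (hogging).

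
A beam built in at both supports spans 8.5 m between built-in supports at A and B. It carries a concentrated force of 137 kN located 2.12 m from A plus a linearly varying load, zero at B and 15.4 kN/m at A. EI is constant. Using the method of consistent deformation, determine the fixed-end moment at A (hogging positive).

M_A = 219.3 kN·m

Take the two fixed-end moments M_A, M_B as redundants; the released structure is the simple span AB.
End rotations of the released simple span under the applied load (×1/EI):
  at A: point load 137 at a = 2.12: Pab(L + b)/(6LEI) = 540.6/EI
  at B: point load 137 at a = 2.12: Pab(L + a)/(6LEI) = 385.9/EI
  at A: triangular load, peak 15.4: w₀L³/(45EI) = 210.2/EI
  at B: triangular load, peak 15.4: 7w₀L³/(360EI) = 183.9/EI
  θ_A0 = 750.8/EI,  θ_B0 = 569.8/EI
Flexibility coefficients: a unit moment at one end gives L/(3EI) there and L/(6EI) at the far end, so f₁₁ = f₂₂ = 2.833/EI and f₁₂ = f₂₁ = 1.417/EI.
Compatibility — zero rotation at each built-in end:
  2.833 M_A + 1.417 M_B = 750.8
  1.417 M_A + 2.833 M_B = 569.8
Solving the pair gives M_A = 219.3 kN·m and M_B = 91.46 kN·m (hogging).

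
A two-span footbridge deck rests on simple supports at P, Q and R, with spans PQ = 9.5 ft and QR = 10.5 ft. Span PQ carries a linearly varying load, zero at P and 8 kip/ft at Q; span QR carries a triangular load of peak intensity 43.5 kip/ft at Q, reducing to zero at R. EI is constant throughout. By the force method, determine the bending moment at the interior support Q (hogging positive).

M_Q = 190.7 kip·ft

Insert a hinge at Q; M_Q is the redundant, and each span becomes simply supported.
End slopes at the hinge Q, treating each span as simply supported:
  span PQ: triangular load, peak 8: w₀L³/(45EI) = 152.4/EI
  span QR: triangular load, peak 43.5: w₀L³/(45EI) = 1119/EI
  relative rotation θ_0 = (152.4 + 1119)/EI = 1271/EI
A unit hogging moment at Q produces rotation L₁/(3EI) + L₂/(3EI) = 6.667/EI.
Slope continuity at Q: θ_0 = M_Q·6.667/EI, so M_Q = 1271/6.667 = 190.7 kip·ft (hogging).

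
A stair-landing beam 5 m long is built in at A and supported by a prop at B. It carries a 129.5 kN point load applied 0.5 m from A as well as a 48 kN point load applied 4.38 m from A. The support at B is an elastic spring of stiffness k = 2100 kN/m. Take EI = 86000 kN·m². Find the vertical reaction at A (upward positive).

R_A = 156.8 kN

Remove the prop at B; the released (primary) structure is a cantilever built in at A.
Primary-structure tip deflection at B by superposition:
  point load 129.5 at a = 0.5: Pa²(3L − a)/(6EI) = 78.24/EI
  point load 48 at a = 4.38: Pa²(3L − a)/(6EI) = 1630/EI
  δ_0 = 1708/EI
Flexibility coefficient — unit upward force at B: δ_{BB} = L³/(3EI) = 41.67/EI.
With EI = 86000 kN·m²: δ_0 = 0.019862 m and δ_{BB} = 0.000484 m/kN.
Compatibility — the spring shortens by R_B/k under the reaction it provides: δ_0 − R_B·δ_{BB} = R_B/k. With 1/k = 0.000476 m/kN, R_B = δ_0 / (δ_{BB} + 1/k) = 0.019862 / (0.000484 + 0.000476) = 20.67 kN.
Vertical equilibrium: R_A = ΣP − R_B = 177.5 − 20.67 = 156.8 kN.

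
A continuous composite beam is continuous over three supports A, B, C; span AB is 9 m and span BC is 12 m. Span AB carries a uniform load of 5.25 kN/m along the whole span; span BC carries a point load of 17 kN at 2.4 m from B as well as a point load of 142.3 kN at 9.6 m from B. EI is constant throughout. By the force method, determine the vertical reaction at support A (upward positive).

Take M_B as the redundant. Released structure: two simple spans AB and BC with a hinge at B.
End slopes at the hinge B, treating each span as simply supported:
  span AB: UDL 5.25: wL³/(24EI) = 159.5/EI
  span BC: point load 17 at a = 2.4: Pab(L + b)/(6LEI) = 117.5/EI
  span BC: point load 142.3 at a = 9.6: Pab(L + b)/(6LEI) = 655.7/EI
  relative rotation θ_0 = (159.5 + 773.2)/EI = 932.7/EI
A unit hogging moment at B produces rotation L₁/(3EI) + L₂/(3EI) = 7/EI.
Slope continuity at B: θ_0 = M_B·7/EI, so M_B = 932.7/7 = 133.2 kN·m (hogging).
Span AB, ΣM about A with M_B applied at B: R_B^{AB}·9 = 212.6 + 133.2, so R_B^{AB} = 38.43 kN and R_A = 47.25 − 38.43 = 8.82 kN.

R_A = 8.82 kN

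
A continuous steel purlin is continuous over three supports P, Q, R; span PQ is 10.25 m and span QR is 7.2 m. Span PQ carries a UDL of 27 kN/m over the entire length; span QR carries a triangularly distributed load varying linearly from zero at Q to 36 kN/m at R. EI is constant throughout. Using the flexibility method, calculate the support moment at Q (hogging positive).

M_Q = 253.2 kN·m

Take M_Q as the redundant. Released structure: two simple spans PQ and QR with a hinge at Q.
Rotations at Q on the released spans (each span's end-slope, ×1/EI):
  span PQ: UDL 27: wL³/(24EI) = 1212/EI
  span QR: triangular load, peak 36: 7w₀L³/(360EI) = 261.3/EI
  relative rotation θ_0 = (1212 + 261.3)/EI = 1473/EI
A unit hogging moment at Q produces rotation L₁/(3EI) + L₂/(3EI) = 5.817/EI.
Compatibility: M_Q·(L₁+L₂)/(3EI) = θ_0, giving M_Q = 253.2 kN·m (hogging).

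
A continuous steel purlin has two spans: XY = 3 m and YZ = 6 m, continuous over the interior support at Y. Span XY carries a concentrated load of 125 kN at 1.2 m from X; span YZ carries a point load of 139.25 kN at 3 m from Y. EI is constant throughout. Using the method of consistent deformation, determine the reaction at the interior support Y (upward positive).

Release continuity at Y by inserting a hinge; the redundant is the internal moment M_Y. The primary structure is two simply-supported spans XY and YZ.
End slopes at the hinge Y, treating each span as simply supported:
  span XY: point load 125 at a = 1.2: Pab(L + a)/(6LEI) = 63/EI
  span YZ: point load 139.25 at a = 3: Pab(L + b)/(6LEI) = 313.3/EI
  relative rotation θ_0 = (63 + 313.3)/EI = 376.3/EI
A unit hogging moment at Y produces rotation L₁/(3EI) + L₂/(3EI) = 3/EI.
Slope continuity at Y: θ_0 = M_Y·3/EI, so M_Y = 376.3/3 = 125.4 kN·m (hogging).
Span XY, ΣM about X with M_Y applied at Y: R_Y^{XY}·3 = 150 + 125.4, so R_Y^{XY} = 91.81 kN and R_X = 125 − 91.81 = 33.19 kN.
Span YZ, ΣM about Z: R_Y^{YZ}·6 = 417.8 + 125.4, so R_Y^{YZ} = 90.53 kN and R_Z = 139.2 − 90.53 = 48.72 kN.
R_Y = 91.81 + 90.53 = 182.3 kN.

R_Y = 182.3 kN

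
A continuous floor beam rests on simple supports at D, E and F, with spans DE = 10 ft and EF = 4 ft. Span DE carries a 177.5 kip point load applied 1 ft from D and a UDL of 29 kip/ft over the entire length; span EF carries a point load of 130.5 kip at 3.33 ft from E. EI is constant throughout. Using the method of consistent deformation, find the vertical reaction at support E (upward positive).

Take M_E as the redundant. Released structure: two simple spans DE and EF with a hinge at E.
Rotations at E on the released spans (each span's end-slope, ×1/EI):
  span DE: point load 177.5 at a = 1: Pab(L + a)/(6LEI) = 292.9/EI
  span DE: UDL 29: wL³/(24EI) = 1208/EI
  span EF: point load 130.5 at a = 3.33: Pab(L + b)/(6LEI) = 56.65/EI
  relative rotation θ_0 = (1501 + 56.65)/EI = 1558/EI
A unit hogging moment at E produces rotation L₁/(3EI) + L₂/(3EI) = 4.667/EI.
Slope continuity at E: θ_0 = M_E·4.667/EI, so M_E = 1558/4.667 = 333.8 kip·ft (hogging).
Span DE, ΣM about D with M_E applied at E: R_E^{DE}·10 = 1628 + 333.8, so R_E^{DE} = 196.1 kip and R_D = 467.5 − 196.1 = 271.4 kip.
Span EF, ΣM about F: R_E^{EF}·4 = 87.44 + 333.8, so R_E^{EF} = 105.3 kip and R_F = 130.5 − 105.3 = 25.18 kip.
R_E = 196.1 + 105.3 = 301.4 kip.

R_E = 301.4 kip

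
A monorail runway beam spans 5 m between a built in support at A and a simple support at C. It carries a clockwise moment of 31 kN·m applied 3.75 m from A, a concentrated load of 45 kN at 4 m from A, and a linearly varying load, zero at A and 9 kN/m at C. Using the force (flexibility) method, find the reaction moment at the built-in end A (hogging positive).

Release the roller at C. Primary structure: cantilever fixed at A.
Downward deflection at the released point C due to the loads:
  clockwise couple 31 at a = 3.75: M₀a(2L − a)/(2EI) = 363.3/EI
  point load 45 at a = 4: Pa²(3L − a)/(6EI) = 1320/EI
  triangular load, peak 9 at the free end: 11w₀L⁴/(120EI) = 515.6/EI
  δ_0 = 2199/EI
Flexibility coefficient — unit upward force at C: δ_{CC} = L³/(3EI) = 41.67/EI.
The prop prevents deflection at C: R_C = δ_0/δ_{CC} = 2199/41.67 = 52.77 kN.
Moment equilibrium about A: M_A = Σ(load moments about A) − R_C·L = 286 − 52.77×5 = 22.13 kN·m.

M_A = 22.13 kN·m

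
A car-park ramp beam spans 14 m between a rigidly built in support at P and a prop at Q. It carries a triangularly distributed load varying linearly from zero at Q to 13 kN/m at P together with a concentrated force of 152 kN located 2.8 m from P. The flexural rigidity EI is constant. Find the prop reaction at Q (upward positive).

Choose R_Q as the redundant. The primary structure is the cantilever fixed at P.
Primary-structure tip deflection at Q by superposition:
  triangular load, peak 13 at the fixed end: w₀L⁴/(30EI) = 16647/EI
  point load 152 at a = 2.8: Pa²(3L − a)/(6EI) = 7786/EI
  δ_0 = 24433/EI
Flexibility coefficient — unit upward force at Q: δ_{QQ} = L³/(3EI) = 914.7/EI.
Compatibility at Q: δ_0 − R_Q·δ_{QQ} = 0, so R_Q = 24433/914.7 = 26.71 kN.

R_Q = 26.71 kN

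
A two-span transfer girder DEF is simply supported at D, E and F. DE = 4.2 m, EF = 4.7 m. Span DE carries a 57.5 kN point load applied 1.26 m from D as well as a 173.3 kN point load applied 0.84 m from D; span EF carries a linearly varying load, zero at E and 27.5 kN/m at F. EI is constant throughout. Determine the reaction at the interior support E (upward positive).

Take M_E as the redundant. Released structure: two simple spans DE and EF with a hinge at E.
Rotations at E on the released spans (each span's end-slope, ×1/EI):
  span DE: point load 57.5 at a = 1.26: Pab(L + a)/(6LEI) = 46.15/EI
  span DE: point load 173.3 at a = 0.84: Pab(L + a)/(6LEI) = 97.82/EI
  span EF: triangular load, peak 27.5: 7w₀L³/(360EI) = 55.52/EI
  relative rotation θ_0 = (144 + 55.52)/EI = 199.5/EI
A unit hogging moment at E produces rotation L₁/(3EI) + L₂/(3EI) = 2.967/EI.
Compatibility: M_E·(L₁+L₂)/(3EI) = θ_0, giving M_E = 67.24 kN·m (hogging).
Span DE, ΣM about D with M_E applied at E: R_E^{DE}·4.2 = 218 + 67.24, so R_E^{DE} = 67.92 kN and R_D = 230.8 − 67.92 = 162.9 kN.
Span EF, ΣM about F: R_E^{EF}·4.7 = 101.2 + 67.24, so R_E^{EF} = 35.85 kN and R_F = 64.62 − 35.85 = 28.78 kN.
R_E = 67.92 + 35.85 = 103.8 kN.

R_E = 103.8 kN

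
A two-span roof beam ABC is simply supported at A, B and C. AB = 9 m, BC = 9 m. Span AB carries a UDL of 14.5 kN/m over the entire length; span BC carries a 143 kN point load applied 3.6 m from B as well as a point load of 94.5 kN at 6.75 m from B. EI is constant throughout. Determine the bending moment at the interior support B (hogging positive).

M_B = 246.8 kN·m

Insert a hinge at B; M_B is the redundant, and each span becomes simply supported.
Rotations at B on the released spans (each span's end-slope, ×1/EI):
  span AB: UDL 14.5: wL³/(24EI) = 440.4/EI
  span BC: point load 143 at a = 3.6: Pab(L + b)/(6LEI) = 741.3/EI
  span BC: point load 94.5 at a = 6.75: Pab(L + b)/(6LEI) = 299/EI
  relative rotation θ_0 = (440.4 + 1040)/EI = 1481/EI
A unit hogging moment at B produces rotation L₁/(3EI) + L₂/(3EI) = 6/EI.
Slope continuity at B: θ_0 = M_B·6/EI, so M_B = 1481/6 = 246.8 kN·m (hogging).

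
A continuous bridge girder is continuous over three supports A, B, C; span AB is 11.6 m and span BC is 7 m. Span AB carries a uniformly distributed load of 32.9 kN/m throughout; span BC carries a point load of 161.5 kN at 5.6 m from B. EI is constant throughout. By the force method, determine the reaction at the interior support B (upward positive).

Take M_B as the redundant. Released structure: two simple spans AB and BC with a hinge at B.
Discontinuity in slope at B on the released structure — sum the simple-span end rotations:
  span AB: UDL 32.9: wL³/(24EI) = 2140/EI
  span BC: point load 161.5 at a = 5.6: Pab(L + b)/(6LEI) = 253.2/EI
  relative rotation θ_0 = (2140 + 253.2)/EI = 2393/EI
A unit hogging moment at B produces rotation L₁/(3EI) + L₂/(3EI) = 6.2/EI.
Compatibility: M_B·(L₁+L₂)/(3EI) = θ_0, giving M_B = 386 kN·m (hogging).
Span AB, ΣM about A with M_B applied at B: R_B^{AB}·11.6 = 2214 + 386, so R_B^{AB} = 224.1 kN and R_A = 381.6 − 224.1 = 157.5 kN.
Span BC, ΣM about C: R_B^{BC}·7 = 226.1 + 386, so R_B^{BC} = 87.44 kN and R_C = 161.5 − 87.44 = 74.06 kN.
R_B = 224.1 + 87.44 = 311.5 kN.

R_B = 311.5 kN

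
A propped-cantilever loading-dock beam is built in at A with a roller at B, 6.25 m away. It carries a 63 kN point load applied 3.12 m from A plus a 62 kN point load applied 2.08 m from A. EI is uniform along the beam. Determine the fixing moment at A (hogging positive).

M_A = 145.6 kN·m

Release the roller at B. Primary structure: cantilever fixed at A.
Free-end deflection of the primary structure under the applied loading (downward +):
  point load 63 at a = 3.12: Pa²(3L − a)/(6EI) = 1598/EI
  point load 62 at a = 2.08: Pa²(3L − a)/(6EI) = 745.3/EI
  δ_0 = 2343/EI
Flexibility coefficient — unit upward force at B: δ_{BB} = L³/(3EI) = 81.38/EI.
The prop prevents deflection at B: R_B = δ_0/δ_{BB} = 2343/81.38 = 28.79 kN.
Moment equilibrium about A: M_A = Σ(load moments about A) − R_B·L = 325.5 − 28.79×6.25 = 145.6 kN·m.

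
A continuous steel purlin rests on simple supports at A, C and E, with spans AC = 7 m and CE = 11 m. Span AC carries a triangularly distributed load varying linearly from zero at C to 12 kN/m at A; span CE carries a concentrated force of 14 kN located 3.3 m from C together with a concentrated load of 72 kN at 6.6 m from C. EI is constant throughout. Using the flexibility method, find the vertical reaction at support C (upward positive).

Release continuity at C by inserting a hinge; the redundant is the internal moment M_C. The primary structure is two simply-supported spans AC and CE.
Rotations at C on the released spans (each span's end-slope, ×1/EI):
  span AC: triangular load, peak 12: 7w₀L³/(360EI) = 80.03/EI
  span CE: point load 14 at a = 3.3: Pab(L + b)/(6LEI) = 100.8/EI
  span CE: point load 72 at a = 6.6: Pab(L + b)/(6LEI) = 487.9/EI
  relative rotation θ_0 = (80.03 + 588.7)/EI = 668.7/EI
A unit hogging moment at C produces rotation L₁/(3EI) + L₂/(3EI) = 6/EI.
Compatibility: M_C·(L₁+L₂)/(3EI) = θ_0, giving M_C = 111.4 kN·m (hogging).
Span AC, ΣM about A with M_C applied at C: R_C^{AC}·7 = 98 + 111.4, so R_C^{AC} = 29.92 kN and R_A = 42 − 29.92 = 12.08 kN.
Span CE, ΣM about E: R_C^{CE}·11 = 424.6 + 111.4, so R_C^{CE} = 48.73 kN and R_E = 86 − 48.73 = 37.27 kN.
R_C = 29.92 + 48.73 = 78.65 kN.

R_C = 78.65 kN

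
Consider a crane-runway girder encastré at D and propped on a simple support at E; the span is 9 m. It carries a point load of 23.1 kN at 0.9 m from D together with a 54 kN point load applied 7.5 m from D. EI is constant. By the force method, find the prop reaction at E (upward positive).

Take the reaction at E as the redundant and release it; the primary structure is a cantilever fixed at D.
Primary-structure tip deflection at E by superposition:
  point load 23.1 at a = 0.9: Pa²(3L − a)/(6EI) = 81.39/EI
  point load 54 at a = 7.5: Pa²(3L − a)/(6EI) = 9872/EI
  δ_0 = 9953/EI
Flexibility coefficient — unit upward force at E: δ_{EE} = L³/(3EI) = 243/EI.
Compatibility at E: δ_0 − R_E·δ_{EE} = 0, so R_E = 9953/243 = 40.96 kN.

R_E = 40.96 kN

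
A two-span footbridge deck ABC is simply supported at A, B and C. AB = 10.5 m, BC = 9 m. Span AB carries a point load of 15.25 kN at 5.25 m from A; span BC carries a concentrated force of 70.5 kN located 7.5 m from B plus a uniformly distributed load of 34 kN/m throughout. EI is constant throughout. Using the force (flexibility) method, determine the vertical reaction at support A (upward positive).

R_A = -11.31 kN

Insert a hinge at B; M_B is the redundant, and each span becomes simply supported.
Rotations at B on the released spans (each span's end-slope, ×1/EI):
  span AB: point load 15.25 at a = 5.25: Pab(L + a)/(6LEI) = 105.1/EI
  span BC: point load 70.5 at a = 7.5: Pab(L + b)/(6LEI) = 154.2/EI
  span BC: UDL 34: wL³/(24EI) = 1033/EI
  relative rotation θ_0 = (105.1 + 1187)/EI = 1292/EI
A unit hogging moment at B produces rotation L₁/(3EI) + L₂/(3EI) = 6.5/EI.
Slope continuity at B: θ_0 = M_B·6.5/EI, so M_B = 1292/6.5 = 198.8 kN·m (hogging).
Span AB, ΣM about A with M_B applied at B: R_B^{AB}·10.5 = 80.06 + 198.8, so R_B^{AB} = 26.56 kN and R_A = 15.25 − 26.56 = -11.31 kN.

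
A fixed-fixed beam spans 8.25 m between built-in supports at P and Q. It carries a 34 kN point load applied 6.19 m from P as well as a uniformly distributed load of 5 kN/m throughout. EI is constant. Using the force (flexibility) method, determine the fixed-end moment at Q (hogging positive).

Take the two fixed-end moments M_P, M_Q as redundants; the released structure is the simple span PQ.
On the primary (simply-supported) span, the end slopes from the loading are:
  at P: point load 34 at a = 6.19: Pab(L + b)/(6LEI) = 90.3/EI
  at Q: point load 34 at a = 6.19: Pab(L + a)/(6LEI) = 126.5/EI
  at P: UDL 5: wL³/(24EI) = 117/EI
  at Q: UDL 5: wL³/(24EI) = 117/EI
  θ_P0 = 207.3/EI,  θ_Q0 = 243.5/EI
Flexibility coefficients: a unit moment at one end gives L/(3EI) there and L/(6EI) at the far end, so f₁₁ = f₂₂ = 2.75/EI and f₁₂ = f₂₁ = 1.375/EI.
Compatibility — zero rotation at each built-in end:
  2.75 M_P + 1.375 M_Q = 207.3
  1.375 M_P + 2.75 M_Q = 243.5
Solving the pair gives M_P = 41.48 kN·m and M_Q = 67.79 kN·m (hogging).

M_Q = 67.79 kN·m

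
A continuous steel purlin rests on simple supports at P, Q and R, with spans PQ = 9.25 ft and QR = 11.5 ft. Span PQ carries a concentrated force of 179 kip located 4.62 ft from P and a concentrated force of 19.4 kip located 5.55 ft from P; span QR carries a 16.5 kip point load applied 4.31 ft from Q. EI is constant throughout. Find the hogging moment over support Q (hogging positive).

M_Q = 173.7 kip·ft

Release continuity at Q by inserting a hinge; the redundant is the internal moment M_Q. The primary structure is two simply-supported spans PQ and QR.
Rotations at Q on the released spans (each span's end-slope, ×1/EI):
  span PQ: point load 179 at a = 4.62: Pab(L + a)/(6LEI) = 956.9/EI
  span PQ: point load 19.4 at a = 5.55: Pab(L + a)/(6LEI) = 106.2/EI
  span QR: point load 16.5 at a = 4.31: Pab(L + b)/(6LEI) = 138.5/EI
  relative rotation θ_0 = (1063 + 138.5)/EI = 1202/EI
A unit hogging moment at Q produces rotation L₁/(3EI) + L₂/(3EI) = 6.917/EI.
Compatibility: M_Q·(L₁+L₂)/(3EI) = θ_0, giving M_Q = 173.7 kip·ft (hogging).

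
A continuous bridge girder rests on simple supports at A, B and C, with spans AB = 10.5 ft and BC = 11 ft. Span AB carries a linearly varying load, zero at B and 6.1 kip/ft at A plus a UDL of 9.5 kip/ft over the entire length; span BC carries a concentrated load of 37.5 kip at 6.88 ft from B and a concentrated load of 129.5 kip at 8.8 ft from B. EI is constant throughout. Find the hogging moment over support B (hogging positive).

M_B = 187 kip·ft

Take M_B as the redundant. Released structure: two simple spans AB and BC with a hinge at B.
End slopes at the hinge B, treating each span as simply supported:
  span AB: triangular load, peak 6.1: 7w₀L³/(360EI) = 137.3/EI
  span AB: UDL 9.5: wL³/(24EI) = 458.2/EI
  span BC: point load 37.5 at a = 6.88: Pab(L + b)/(6LEI) = 243.5/EI
  span BC: point load 129.5 at a = 8.8: Pab(L + b)/(6LEI) = 501.4/EI
  relative rotation θ_0 = (595.5 + 744.9)/EI = 1340/EI
A unit hogging moment at B produces rotation L₁/(3EI) + L₂/(3EI) = 7.167/EI.
Compatibility: M_B·(L₁+L₂)/(3EI) = θ_0, giving M_B = 187 kip·ft (hogging).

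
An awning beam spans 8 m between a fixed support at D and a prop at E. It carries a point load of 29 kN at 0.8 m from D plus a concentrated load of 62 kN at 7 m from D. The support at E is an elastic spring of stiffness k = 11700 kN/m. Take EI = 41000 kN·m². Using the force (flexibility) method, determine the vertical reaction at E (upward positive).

Remove the prop at E; the released (primary) structure is a cantilever built in at D.
Downward deflection at the released point E due to the loads:
  point load 29 at a = 0.8: Pa²(3L − a)/(6EI) = 71.77/EI
  point load 62 at a = 7: Pa²(3L − a)/(6EI) = 8608/EI
  δ_0 = 8679/EI
Tip deflection under a unit load at E: L³/(3EI) = 170.7/EI.
With EI = 41000 kN·m²: δ_0 = 0.21169 m and δ_{EE} = 0.004163 m/kN.
Compatibility — the spring shortens by R_E/k under the reaction it provides: δ_0 − R_E·δ_{EE} = R_E/k. With 1/k = 0.000085 m/kN, R_E = δ_0 / (δ_{EE} + 1/k) = 0.21169 / (0.004163 + 0.000085) = 49.83 kN.

R_E = 49.83 kN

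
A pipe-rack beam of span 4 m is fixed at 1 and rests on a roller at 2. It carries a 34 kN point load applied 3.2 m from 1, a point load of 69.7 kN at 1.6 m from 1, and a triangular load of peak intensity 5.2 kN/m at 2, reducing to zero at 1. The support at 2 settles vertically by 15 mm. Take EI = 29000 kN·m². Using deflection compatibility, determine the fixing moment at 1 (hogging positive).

M_1 = 153 kN·m

Release the roller at 2. Primary structure: cantilever fixed at 1.
Deflection at 2 on the released cantilever, summing each load's contribution:
  point load 34 at a = 3.2: Pa²(3L − a)/(6EI) = 510.6/EI
  point load 69.7 at a = 1.6: Pa²(3L − a)/(6EI) = 309.3/EI
  triangular load, peak 5.2 at the free end: 11w₀L⁴/(120EI) = 122/EI
  δ_0 = 941.9/EI
Tip deflection under a unit load at 2: L³/(3EI) = 21.33/EI.
With EI = 29000 kN·m²: δ_0 = 0.032481 m and δ_{22} = 0.000736 m/kN.
Compatibility — the beam at 2 must follow the support down by 0.015 m: δ_0 − R_2·δ_{22} = 0.015, so R_2 = (0.032481 − 0.015)/0.000736 = 23.76 kN.
Moment equilibrium about 1: M_1 = Σ(load moments about 1) − R_2·L = 248.1 − 23.76×4 = 153 kN·m.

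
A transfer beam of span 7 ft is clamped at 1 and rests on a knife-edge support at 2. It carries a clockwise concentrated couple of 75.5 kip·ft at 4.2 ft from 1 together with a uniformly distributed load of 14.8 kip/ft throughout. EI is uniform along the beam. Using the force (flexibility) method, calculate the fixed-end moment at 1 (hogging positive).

Take the reaction at 2 as the redundant and release it; the primary structure is a cantilever fixed at 1.
Downward deflection at the released point 2 due to the loads:
  clockwise couple 75.5 at a = 4.2: M₀a(2L − a)/(2EI) = 1554/EI
  UDL 14.8: wL⁴/(8EI) = 4442/EI
  δ_0 = 5996/EI
Flexibility coefficient — unit upward force at 2: δ_{22} = L³/(3EI) = 114.3/EI.
The prop prevents deflection at 2: R_2 = δ_0/δ_{22} = 5996/114.3 = 52.44 kip.
Moment equilibrium about 1: M_1 = Σ(load moments about 1) − R_2·L = 438.1 − 52.44×7 = 71.02 kip·ft.

M_1 = 71.02 kip·ft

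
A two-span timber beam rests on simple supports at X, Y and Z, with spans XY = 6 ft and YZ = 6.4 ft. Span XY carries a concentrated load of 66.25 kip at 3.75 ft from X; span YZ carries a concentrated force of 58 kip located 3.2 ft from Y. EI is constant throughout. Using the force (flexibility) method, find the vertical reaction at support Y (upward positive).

Take M_Y as the redundant. Released structure: two simple spans XY and YZ with a hinge at Y.
Rotations at Y on the released spans (each span's end-slope, ×1/EI):
  span XY: point load 66.25 at a = 3.75: Pab(L + a)/(6LEI) = 151.4/EI
  span YZ: point load 58 at a = 3.2: Pab(L + b)/(6LEI) = 148.5/EI
  relative rotation θ_0 = (151.4 + 148.5)/EI = 299.9/EI
A unit hogging moment at Y produces rotation L₁/(3EI) + L₂/(3EI) = 4.133/EI.
Slope continuity at Y: θ_0 = M_Y·4.133/EI, so M_Y = 299.9/4.133 = 72.55 kip·ft (hogging).
Span XY, ΣM about X with M_Y applied at Y: R_Y^{XY}·6 = 248.4 + 72.55, so R_Y^{XY} = 53.5 kip and R_X = 66.25 − 53.5 = 12.75 kip.
Span YZ, ΣM about Z: R_Y^{YZ}·6.4 = 185.6 + 72.55, so R_Y^{YZ} = 40.34 kip and R_Z = 58 − 40.34 = 17.66 kip.
R_Y = 53.5 + 40.34 = 93.83 kip.

R_Y = 93.83 kip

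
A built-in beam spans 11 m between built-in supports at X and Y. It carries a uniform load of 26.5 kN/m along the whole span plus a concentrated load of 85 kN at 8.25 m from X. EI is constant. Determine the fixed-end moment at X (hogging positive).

Release both end moments; the primary structure is a simply-supported span XY with redundants M_X and M_Y.
End rotations of the released simple span under the applied load (×1/EI):
  at X: UDL 26.5: wL³/(24EI) = 1470/EI
  at Y: UDL 26.5: wL³/(24EI) = 1470/EI
  at X: point load 85 at a = 8.25: Pab(L + b)/(6LEI) = 401.8/EI
  at Y: point load 85 at a = 8.25: Pab(L + a)/(6LEI) = 562.5/EI
  θ_X0 = 1871/EI,  θ_Y0 = 2032/EI
Flexibility coefficients: a unit moment at one end gives L/(3EI) there and L/(6EI) at the far end, so f₁₁ = f₂₂ = 3.667/EI and f₁₂ = f₂₁ = 1.833/EI.
Compatibility — zero rotation at each built-in end:
  3.667 M_X + 1.833 M_Y = 1871
  1.833 M_X + 3.667 M_Y = 2032
Solving the pair gives M_X = 311 kN·m and M_Y = 398.7 kN·m (hogging).

M_X = 311 kN·m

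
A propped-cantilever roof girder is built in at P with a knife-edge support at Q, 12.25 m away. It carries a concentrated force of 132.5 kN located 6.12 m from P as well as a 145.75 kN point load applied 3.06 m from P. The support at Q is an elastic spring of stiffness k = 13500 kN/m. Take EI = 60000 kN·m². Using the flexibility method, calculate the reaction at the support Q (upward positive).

R_Q = 53.46 kN

Release the roller at Q. Primary structure: cantilever fixed at P.
Downward deflection at the released point Q due to the loads:
  point load 132.5 at a = 6.12: Pa²(3L − a)/(6EI) = 25335/EI
  point load 145.75 at a = 3.06: Pa²(3L − a)/(6EI) = 7663/EI
  δ_0 = 32998/EI
Flexibility coefficient — unit upward force at Q: δ_{QQ} = L³/(3EI) = 612.8/EI.
With EI = 60000 kN·m²: δ_0 = 0.54996 m and δ_{QQ} = 0.010213 m/kN.
Compatibility — the spring shortens by R_Q/k under the reaction it provides: δ_0 − R_Q·δ_{QQ} = R_Q/k. With 1/k = 0.000074 m/kN, R_Q = δ_0 / (δ_{QQ} + 1/k) = 0.54996 / (0.010213 + 0.000074) = 53.46 kN.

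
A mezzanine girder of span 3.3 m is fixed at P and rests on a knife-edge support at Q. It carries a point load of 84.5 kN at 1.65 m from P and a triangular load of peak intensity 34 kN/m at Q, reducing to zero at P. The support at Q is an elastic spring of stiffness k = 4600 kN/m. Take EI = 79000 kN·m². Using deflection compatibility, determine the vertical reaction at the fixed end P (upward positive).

R_P = 117.1 kN

Remove the prop at Q; the released (primary) structure is a cantilever built in at P.
Free-end deflection of the primary structure under the applied loading (downward +):
  point load 84.5 at a = 1.65: Pa²(3L − a)/(6EI) = 316.3/EI
  triangular load, peak 34 at the free end: 11w₀L⁴/(120EI) = 369.6/EI
  δ_0 = 685.9/EI
Tip deflection under a unit load at Q: L³/(3EI) = 11.98/EI.
With EI = 79000 kN·m²: δ_0 = 0.008683 m and δ_{QQ} = 0.000152 m/kN.
Compatibility — the spring shortens by R_Q/k under the reaction it provides: δ_0 − R_Q·δ_{QQ} = R_Q/k. With 1/k = 0.000217 m/kN, R_Q = δ_0 / (δ_{QQ} + 1/k) = 0.008683 / (0.000152 + 0.000217) = 23.53 kN.
Vertical equilibrium: R_P = ΣP − R_Q = 140.6 − 23.53 = 117.1 kN.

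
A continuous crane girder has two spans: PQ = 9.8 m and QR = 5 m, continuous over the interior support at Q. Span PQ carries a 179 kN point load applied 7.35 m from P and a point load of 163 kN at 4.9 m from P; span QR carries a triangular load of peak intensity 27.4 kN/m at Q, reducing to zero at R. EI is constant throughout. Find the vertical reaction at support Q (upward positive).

Take M_Q as the redundant. Released structure: two simple spans PQ and QR with a hinge at Q.
Rotations at Q on the released spans (each span's end-slope, ×1/EI):
  span PQ: point load 179 at a = 7.35: Pab(L + a)/(6LEI) = 940.1/EI
  span PQ: point load 163 at a = 4.9: Pab(L + a)/(6LEI) = 978.4/EI
  span QR: triangular load, peak 27.4: w₀L³/(45EI) = 76.11/EI
  relative rotation θ_0 = (1919 + 76.11)/EI = 1995/EI
A unit hogging moment at Q produces rotation L₁/(3EI) + L₂/(3EI) = 4.933/EI.
Slope continuity at Q: θ_0 = M_Q·4.933/EI, so M_Q = 1995/4.933 = 404.3 kN·m (hogging).
Span PQ, ΣM about P with M_Q applied at Q: R_Q^{PQ}·9.8 = 2114 + 404.3, so R_Q^{PQ} = 257 kN and R_P = 342 − 257 = 84.99 kN.
Span QR, ΣM about R: R_Q^{QR}·5 = 228.3 + 404.3, so R_Q^{QR} = 126.5 kN and R_R = 68.5 − 126.5 = -58.03 kN.
R_Q = 257 + 126.5 = 383.5 kN.

R_Q = 383.5 kN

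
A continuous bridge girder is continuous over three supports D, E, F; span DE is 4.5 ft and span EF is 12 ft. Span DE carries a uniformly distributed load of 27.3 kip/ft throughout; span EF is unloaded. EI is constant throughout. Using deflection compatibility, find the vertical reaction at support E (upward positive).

Take M_E as the redundant. Released structure: two simple spans DE and EF with a hinge at E.
End slopes at the hinge E, treating each span as simply supported:
  span DE: UDL 27.3: wL³/(24EI) = 103.7/EI
  relative rotation θ_0 = (103.7 + 0)/EI = 103.7/EI
A unit hogging moment at E produces rotation L₁/(3EI) + L₂/(3EI) = 5.5/EI.
Compatibility: M_E·(L₁+L₂)/(3EI) = θ_0, giving M_E = 18.85 kip·ft (hogging).
Span DE, ΣM about D with M_E applied at E: R_E^{DE}·4.5 = 276.4 + 18.85, so R_E^{DE} = 65.61 kip and R_D = 122.8 − 65.61 = 57.24 kip.
Span EF, ΣM about F: R_E^{EF}·12 = 0 + 18.85, so R_E^{EF} = 1.571 kip and R_F = 0 − 1.571 = -1.571 kip.
R_E = 65.61 + 1.571 = 67.18 kip.

R_E = 67.18 kip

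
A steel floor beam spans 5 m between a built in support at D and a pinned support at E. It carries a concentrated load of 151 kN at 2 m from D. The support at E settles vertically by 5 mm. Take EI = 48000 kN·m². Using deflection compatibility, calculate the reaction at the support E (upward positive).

R_E = 25.65 kN

Remove the prop at E; the released (primary) structure is a cantilever built in at D.
Downward deflection at the released point E due to the loads:
  point load 151 at a = 2: Pa²(3L − a)/(6EI) = 1309/EI
Tip deflection under a unit load at E: L³/(3EI) = 41.67/EI.
With EI = 48000 kN·m²: δ_0 = 0.027264 m and δ_{EE} = 0.000868 m/kN.
Compatibility — the beam at E must follow the support down by 0.005 m: δ_0 − R_E·δ_{EE} = 0.005, so R_E = (0.027264 − 0.005)/0.000868 = 25.65 kN.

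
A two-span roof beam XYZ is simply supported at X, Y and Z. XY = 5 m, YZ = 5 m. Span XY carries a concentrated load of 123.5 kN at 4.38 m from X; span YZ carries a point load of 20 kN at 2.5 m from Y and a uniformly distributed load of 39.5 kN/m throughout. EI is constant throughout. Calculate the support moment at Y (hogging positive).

M_Y = 102.6 kN·m

Release continuity at Y by inserting a hinge; the redundant is the internal moment M_Y. The primary structure is two simply-supported spans XY and YZ.
End slopes at the hinge Y, treating each span as simply supported:
  span XY: point load 123.5 at a = 4.38: Pab(L + a)/(6LEI) = 104.9/EI
  span YZ: point load 20 at a = 2.5: Pab(L + b)/(6LEI) = 31.25/EI
  span YZ: UDL 39.5: wL³/(24EI) = 205.7/EI
  relative rotation θ_0 = (104.9 + 237)/EI = 341.8/EI
A unit hogging moment at Y produces rotation L₁/(3EI) + L₂/(3EI) = 3.333/EI.
Slope continuity at Y: θ_0 = M_Y·3.333/EI, so M_Y = 341.8/3.333 = 102.6 kN·m (hogging).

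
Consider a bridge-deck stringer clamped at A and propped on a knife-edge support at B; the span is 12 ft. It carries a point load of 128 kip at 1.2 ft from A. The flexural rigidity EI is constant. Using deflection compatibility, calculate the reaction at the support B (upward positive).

Choose R_B as the redundant. The primary structure is the cantilever fixed at A.
Primary-structure tip deflection at B by superposition:
  point load 128 at a = 1.2: Pa²(3L − a)/(6EI) = 1069/EI
Tip deflection under a unit load at B: L³/(3EI) = 576/EI.
Compatibility at B: δ_0 − R_B·δ_{BB} = 0, so R_B = 1069/576 = 1.856 kip.

R_B = 1.856 kip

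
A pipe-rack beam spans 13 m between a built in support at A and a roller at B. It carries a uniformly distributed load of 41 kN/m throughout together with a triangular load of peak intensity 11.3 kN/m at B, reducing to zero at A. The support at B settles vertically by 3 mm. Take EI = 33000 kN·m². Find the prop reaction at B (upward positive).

R_B = 240.1 kN

Release the roller at B. Primary structure: cantilever fixed at A.
Downward deflection at the released point B due to the loads:
  UDL 41: wL⁴/(8EI) = 146375/EI
  triangular load, peak 11.3 at the free end: 11w₀L⁴/(120EI) = 29584/EI
  δ_0 = 175960/EI
Flexibility coefficient — unit upward force at B: δ_{BB} = L³/(3EI) = 732.3/EI.
With EI = 33000 kN·m²: δ_0 = 5.3321 m and δ_{BB} = 0.022192 m/kN.
Compatibility — the beam at B must follow the support down by 0.003 m: δ_0 − R_B·δ_{BB} = 0.003, so R_B = (5.3321 − 0.003)/0.022192 = 240.1 kN.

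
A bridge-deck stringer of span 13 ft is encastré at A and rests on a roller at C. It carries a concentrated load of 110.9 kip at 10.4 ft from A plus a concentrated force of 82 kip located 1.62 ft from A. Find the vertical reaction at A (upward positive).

R_A = 113 kip

Release the roller at C. Primary structure: cantilever fixed at A.
Downward deflection at the released point C due to the loads:
  point load 110.9 at a = 10.4: Pa²(3L − a)/(6EI) = 57176/EI
  point load 82 at a = 1.62: Pa²(3L − a)/(6EI) = 1341/EI
  δ_0 = 58517/EI
Tip deflection under a unit load at C: L³/(3EI) = 732.3/EI.
The prop prevents deflection at C: R_C = δ_0/δ_{CC} = 58517/732.3 = 79.9 kip.
Vertical equilibrium: R_A = ΣP − R_C = 192.9 − 79.9 = 113 kip.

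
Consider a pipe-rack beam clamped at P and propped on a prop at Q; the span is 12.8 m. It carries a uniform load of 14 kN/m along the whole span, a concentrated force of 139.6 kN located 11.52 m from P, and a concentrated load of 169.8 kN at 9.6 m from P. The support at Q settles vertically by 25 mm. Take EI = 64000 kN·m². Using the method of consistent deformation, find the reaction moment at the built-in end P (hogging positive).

M_P = 659.2 kN·m

Release the roller at Q. Primary structure: cantilever fixed at P.
Primary-structure tip deflection at Q by superposition:
  UDL 14: wL⁴/(8EI) = 46976/EI
  point load 139.6 at a = 11.52: Pa²(3L − a)/(6EI) = 82998/EI
  point load 169.8 at a = 9.6: Pa²(3L − a)/(6EI) = 75114/EI
  δ_0 = 205088/EI
Tip deflection under a unit load at Q: L³/(3EI) = 699.1/EI.
With EI = 64000 kN·m²: δ_0 = 3.2045 m and δ_{QQ} = 0.010923 m/kN.
Compatibility — the beam at Q must follow the support down by 0.025 m: δ_0 − R_Q·δ_{QQ} = 0.025, so R_Q = (3.2045 − 0.025)/0.010923 = 291.1 kN.
Moment equilibrium about P: M_P = Σ(load moments about P) − R_Q·L = 4385 − 291.1×12.8 = 659.2 kN·m.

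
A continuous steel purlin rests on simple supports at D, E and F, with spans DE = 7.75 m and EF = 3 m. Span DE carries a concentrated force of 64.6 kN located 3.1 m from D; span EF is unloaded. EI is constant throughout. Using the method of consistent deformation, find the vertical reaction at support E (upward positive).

Take M_E as the redundant. Released structure: two simple spans DE and EF with a hinge at E.
Rotations at E on the released spans (each span's end-slope, ×1/EI):
  span DE: point load 64.6 at a = 3.1: Pab(L + a)/(6LEI) = 217.3/EI
  relative rotation θ_0 = (217.3 + 0)/EI = 217.3/EI
A unit hogging moment at E produces rotation L₁/(3EI) + L₂/(3EI) = 3.583/EI.
Slope continuity at E: θ_0 = M_E·3.583/EI, so M_E = 217.3/3.583 = 60.64 kN·m (hogging).
Span DE, ΣM about D with M_E applied at E: R_E^{DE}·7.75 = 200.3 + 60.64, so R_E^{DE} = 33.66 kN and R_D = 64.6 − 33.66 = 30.94 kN.
Span EF, ΣM about F: R_E^{EF}·3 = 0 + 60.64, so R_E^{EF} = 20.21 kN and R_F = 0 − 20.21 = -20.21 kN.
R_E = 33.66 + 20.21 = 53.88 kN.

R_E = 53.88 kN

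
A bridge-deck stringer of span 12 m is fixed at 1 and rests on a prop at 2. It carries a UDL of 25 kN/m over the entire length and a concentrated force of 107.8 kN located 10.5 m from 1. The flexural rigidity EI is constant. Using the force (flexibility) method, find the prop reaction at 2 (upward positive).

Take the reaction at 2 as the redundant and release it; the primary structure is a cantilever fixed at 1.
Free-end deflection of the primary structure under the applied loading (downward +):
  UDL 25: wL⁴/(8EI) = 64800/EI
  point load 107.8 at a = 10.5: Pa²(3L − a)/(6EI) = 50511/EI
  δ_0 = 115311/EI
Tip deflection under a unit load at 2: L³/(3EI) = 576/EI.
The prop prevents deflection at 2: R_2 = δ_0/δ_{22} = 115311/576 = 200.2 kN.

R_2 = 200.2 kN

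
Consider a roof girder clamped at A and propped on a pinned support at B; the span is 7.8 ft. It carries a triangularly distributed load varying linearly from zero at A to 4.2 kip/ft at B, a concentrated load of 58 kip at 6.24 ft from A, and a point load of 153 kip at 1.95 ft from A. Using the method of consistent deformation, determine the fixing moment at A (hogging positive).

M_A = 254.1 kip·ft

Take the reaction at B as the redundant and release it; the primary structure is a cantilever fixed at A.
Deflection at B on the released cantilever, summing each load's contribution:
  triangular load, peak 4.2 at the free end: 11w₀L⁴/(120EI) = 1425/EI
  point load 58 at a = 6.24: Pa²(3L − a)/(6EI) = 6459/EI
  point load 153 at a = 1.95: Pa²(3L − a)/(6EI) = 2080/EI
  δ_0 = 9964/EI
Tip deflection under a unit load at B: L³/(3EI) = 158.2/EI.
The prop prevents deflection at B: R_B = δ_0/δ_{BB} = 9964/158.2 = 62.99 kip.
Moment equilibrium about A: M_A = Σ(load moments about A) − R_B·L = 745.4 − 62.99×7.8 = 254.1 kip·ft.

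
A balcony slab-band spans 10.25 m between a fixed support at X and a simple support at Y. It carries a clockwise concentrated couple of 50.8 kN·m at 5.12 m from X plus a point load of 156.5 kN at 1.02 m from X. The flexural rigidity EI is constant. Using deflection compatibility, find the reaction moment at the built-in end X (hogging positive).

M_X = 130.3 kN·m

Choose R_Y as the redundant. The primary structure is the cantilever fixed at X.
Primary-structure tip deflection at Y by superposition:
  clockwise couple 50.8 at a = 5.12: M₀a(2L − a)/(2EI) = 2000/EI
  point load 156.5 at a = 1.02: Pa²(3L − a)/(6EI) = 806.8/EI
  δ_0 = 2807/EI
Tip deflection under a unit load at Y: L³/(3EI) = 359/EI.
Compatibility at Y: δ_0 − R_Y·δ_{YY} = 0, so R_Y = 2807/359 = 7.82 kN.
Moment equilibrium about X: M_X = Σ(load moments about X) − R_Y·L = 210.4 − 7.82×10.25 = 130.3 kN·m.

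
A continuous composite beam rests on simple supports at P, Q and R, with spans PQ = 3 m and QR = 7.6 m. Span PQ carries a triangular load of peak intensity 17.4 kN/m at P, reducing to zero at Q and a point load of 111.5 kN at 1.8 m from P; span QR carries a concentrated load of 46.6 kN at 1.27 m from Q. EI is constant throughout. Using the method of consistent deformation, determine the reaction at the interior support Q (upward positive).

R_Q = 139.1 kN

Take M_Q as the redundant. Released structure: two simple spans PQ and QR with a hinge at Q.
Discontinuity in slope at Q on the released structure — sum the simple-span end rotations:
  span PQ: triangular load, peak 17.4: 7w₀L³/(360EI) = 9.135/EI
  span PQ: point load 111.5 at a = 1.8: Pab(L + a)/(6LEI) = 64.22/EI
  span QR: point load 46.6 at a = 1.27: Pab(L + b)/(6LEI) = 114.4/EI
  relative rotation θ_0 = (73.36 + 114.4)/EI = 187.8/EI
A unit hogging moment at Q produces rotation L₁/(3EI) + L₂/(3EI) = 3.533/EI.
Slope continuity at Q: θ_0 = M_Q·3.533/EI, so M_Q = 187.8/3.533 = 53.15 kN·m (hogging).
Span PQ, ΣM about P with M_Q applied at Q: R_Q^{PQ}·3 = 226.8 + 53.15, so R_Q^{PQ} = 93.32 kN and R_P = 137.6 − 93.32 = 44.28 kN.
Span QR, ΣM about R: R_Q^{QR}·7.6 = 295 + 53.15, so R_Q^{QR} = 45.81 kN and R_R = 46.6 − 45.81 = 0.7936 kN.
R_Q = 93.32 + 45.81 = 139.1 kN.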